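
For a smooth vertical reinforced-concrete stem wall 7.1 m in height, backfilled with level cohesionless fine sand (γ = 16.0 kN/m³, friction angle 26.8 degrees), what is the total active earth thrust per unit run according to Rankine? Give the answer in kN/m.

153 kN/m

K_a = tan²(45° − φ/2) = 0.3785.
P_a = ½ K_a γ H² = 0.5 × 0.3785 × 16.0 × 7.1² = 152.6 kN/m.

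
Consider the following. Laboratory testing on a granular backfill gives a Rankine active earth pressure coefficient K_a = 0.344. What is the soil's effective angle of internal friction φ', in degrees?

29.2°

K_a = tan²(45° − φ/2) ⇒ 45° − φ/2 = arctan(√0.344) = 30.39°.
φ = 2(45° − 30.39°) = 29.22°.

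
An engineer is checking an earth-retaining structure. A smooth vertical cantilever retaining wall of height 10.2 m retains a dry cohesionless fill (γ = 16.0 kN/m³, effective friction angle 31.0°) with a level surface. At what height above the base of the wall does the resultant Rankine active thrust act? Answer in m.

3.40 m

K_a = 0.3201.
The pressure distribution is triangular, so the resultant acts at H/3 above the base = 10.2/3 = 3.400 m.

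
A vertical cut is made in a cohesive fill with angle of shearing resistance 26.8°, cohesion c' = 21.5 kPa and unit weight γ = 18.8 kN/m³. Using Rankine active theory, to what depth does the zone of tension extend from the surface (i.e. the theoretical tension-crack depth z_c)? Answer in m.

K_a = tan²(45° − 26.8°/2) = 0.3785; √K_a = 0.6152.
The active pressure is zero where K_a γ z = 2c√K_a, so z_c = 2c/(γ√K_a) = 2×21.5/(18.8×0.6152) = 3.718 m.

3.72 m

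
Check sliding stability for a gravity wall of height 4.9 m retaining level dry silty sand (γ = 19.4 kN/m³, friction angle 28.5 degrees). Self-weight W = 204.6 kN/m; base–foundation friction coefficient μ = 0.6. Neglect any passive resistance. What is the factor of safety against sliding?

1.49

K_a = tan²(45° − 28.5°/2) = 0.3540.
P_a = ½K_aγH² = 0.5×0.3540×19.4×4.9² = 82.43 kN/m, acting at H/3 = 1.633 m above the base.
FS_sliding = μW / P_a = 0.6×204.6 / 82.43 = 1.489.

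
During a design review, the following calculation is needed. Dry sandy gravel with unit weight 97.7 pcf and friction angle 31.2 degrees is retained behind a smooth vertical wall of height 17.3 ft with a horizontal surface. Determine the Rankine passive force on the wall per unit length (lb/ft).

46000 lb/ft

K_p = tan²(45° + φ/2) = 3.150.
P_p = ½ K_p γ H² = 0.5 × 3.150 × 97.7 × 17.3² = 46050 lb/ft.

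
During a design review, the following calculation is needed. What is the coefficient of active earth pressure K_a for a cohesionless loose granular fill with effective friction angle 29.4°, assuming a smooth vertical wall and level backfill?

K_a = tan²(45° − φ/2) = tan²(30.30°) = 0.3415.

0.341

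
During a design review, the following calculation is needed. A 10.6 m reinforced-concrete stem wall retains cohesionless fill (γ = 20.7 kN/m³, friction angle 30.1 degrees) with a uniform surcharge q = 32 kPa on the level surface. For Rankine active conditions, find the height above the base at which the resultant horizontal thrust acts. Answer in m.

K_a = 0.3320.
Triangular part P₁ = ½K_aγH² = 386.1 at H/3 = 3.533 m; rectangular part P₂ = K_a q H = 112.6 at H/2 = 5.300 m.
ȳ = (P₁·3.533 + P₂·5.300)/(P₁+P₂) = 3.932 m.

3.93 m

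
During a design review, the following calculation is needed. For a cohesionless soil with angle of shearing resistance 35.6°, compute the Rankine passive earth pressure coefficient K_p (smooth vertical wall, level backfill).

3.79

K_p = (1 + sin φ)/(1 − sin φ) = tan²(45° + 35.6°/2) = 3.786.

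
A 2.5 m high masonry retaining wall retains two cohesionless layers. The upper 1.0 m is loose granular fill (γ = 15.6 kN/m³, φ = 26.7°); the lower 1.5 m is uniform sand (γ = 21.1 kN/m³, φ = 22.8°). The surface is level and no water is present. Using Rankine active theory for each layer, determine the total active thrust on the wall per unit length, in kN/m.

23.8 kN/m

K_a1 = tan²(45°−26.7°/2) = 0.3800; K_a2 = tan²(45°−22.8°/2) = 0.4414.
Layer 1: σ at base = K_a1 γ₁ h₁ = 5.927 kPa; P₁ = ½×5.927×1.0 = 2.964.
Layer 2: σ_v at top = γ₁h₁ = 15.60; σ_h top = K_a2×15.60 = 6.886; σ_h base = K_a2×(15.60+21.1×1.5) = 20.86.
P₂ = ½(6.886+20.86)×1.5 = 20.81. Total P_a = 2.964+20.81 = 23.77 kN/m.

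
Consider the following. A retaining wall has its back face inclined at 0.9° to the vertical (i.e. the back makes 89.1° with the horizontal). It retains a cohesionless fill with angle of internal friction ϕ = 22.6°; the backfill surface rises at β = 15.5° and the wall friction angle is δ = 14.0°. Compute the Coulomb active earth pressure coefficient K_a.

0.545

K_a = sin²(α+φ) / [sin²α · sin(α−δ) · (1 + √{sin(φ+δ)sin(φ−β) / (sin(α−δ)sin(α+β))})²].
With α = 89.1°, φ = 22.6°, δ = 14.0°, β = 15.5°: K_a = 0.5448.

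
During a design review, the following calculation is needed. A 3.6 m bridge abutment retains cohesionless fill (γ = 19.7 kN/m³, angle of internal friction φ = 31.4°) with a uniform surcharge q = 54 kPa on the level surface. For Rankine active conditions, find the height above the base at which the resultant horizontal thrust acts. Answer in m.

1.56 m

K_a = 0.3149.
Triangular part P₁ = ½K_aγH² = 40.20 at H/3 = 1.200 m; rectangular part P₂ = K_a q H = 61.22 at H/2 = 1.800 m.
ȳ = (P₁·1.200 + P₂·1.800)/(P₁+P₂) = 1.562 m.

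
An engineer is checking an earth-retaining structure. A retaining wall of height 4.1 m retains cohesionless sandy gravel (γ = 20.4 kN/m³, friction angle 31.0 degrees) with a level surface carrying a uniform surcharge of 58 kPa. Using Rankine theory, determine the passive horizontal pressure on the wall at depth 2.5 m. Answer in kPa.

341 kPa

K_p = (1 + sin φ)/(1 − sin φ) = 3.124.
σ_v = γz + q = 20.4 × 2.5 + 58 = 109.0 kPa.
σ_h = K_p σ_v = 3.124 × 109.0 = 340.5 kPa.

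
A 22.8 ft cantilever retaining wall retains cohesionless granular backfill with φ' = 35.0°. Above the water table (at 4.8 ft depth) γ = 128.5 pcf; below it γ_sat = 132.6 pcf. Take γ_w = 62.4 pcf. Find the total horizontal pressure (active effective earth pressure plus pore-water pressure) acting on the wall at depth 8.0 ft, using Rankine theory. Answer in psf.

K_a = (1 − sin φ)/(1 + sin φ) = 0.2710.
γ' = 132.6 − 62.4 = 70.20 pcf.
Effective vertical stress at 8.0 ft: σ'_v = 128.5×4.8 + 70.20×3.20 = 841.4 psf.
σ'_h = K_a σ'_v = 0.2710 × 841.4 = 228.0 psf; u = γ_w × 3.20 = 199.7 psf.
Total σ_h = 228.0 + 199.7 = 427.7 psf.

428 psf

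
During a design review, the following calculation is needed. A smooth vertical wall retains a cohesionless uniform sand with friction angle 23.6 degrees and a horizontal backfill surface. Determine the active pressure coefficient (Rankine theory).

K_a = (1 − sin φ)/(1 + sin φ) = (1 − sin 23.6°)/(1 + sin 23.6°) = 0.4282.

0.428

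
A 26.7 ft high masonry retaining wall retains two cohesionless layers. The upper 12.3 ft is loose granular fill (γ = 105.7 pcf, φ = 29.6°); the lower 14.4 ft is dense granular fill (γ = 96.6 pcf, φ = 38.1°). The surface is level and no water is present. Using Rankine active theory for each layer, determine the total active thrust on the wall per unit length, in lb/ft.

9510 lb/ft

K_a1 = tan²(45°−29.6°/2) = 0.3387; K_a2 = tan²(45°−38.1°/2) = 0.2368.
Layer 1: σ at base = K_a1 γ₁ h₁ = 440.4 psf; P₁ = ½×440.4×12.3 = 2708.
Layer 2: σ_v at top = γ₁h₁ = 1300; σ_h top = K_a2×1300 = 307.9; σ_h base = K_a2×(1300+96.6×14.4) = 637.3.
P₂ = ½(307.9+637.3)×14.4 = 6806. Total P_a = 2708+6806 = 9514 lb/ft.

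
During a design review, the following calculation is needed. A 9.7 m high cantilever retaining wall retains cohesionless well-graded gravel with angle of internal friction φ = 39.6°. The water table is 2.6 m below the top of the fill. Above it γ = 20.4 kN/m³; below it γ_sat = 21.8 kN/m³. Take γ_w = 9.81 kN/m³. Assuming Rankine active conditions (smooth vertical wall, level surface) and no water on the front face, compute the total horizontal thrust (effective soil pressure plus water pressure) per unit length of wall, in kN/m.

413 kN/m

K_a = tan²(45° − φ/2) = 0.2214.
γ' = 21.8 − 9.81 = 11.99 kN/m³. Depth below WT = 7.1 m.
σ'_h at WT = K_a γ d_w = 11.74 kPa; at base = 11.74 + K_a γ' × 7.1 = 30.59 kPa.
P₁ (0–2.6 m) = ½×11.74×2.6 = 15.27. P₂ (2.6–9.7 m) = ½(11.74+30.59)×7.1 = 150.3.
P_w = ½ γ_w h₂² = 0.5×9.81×7.1² = 247.3. Total = 15.27+150.3+247.3 = 412.8 kN/m.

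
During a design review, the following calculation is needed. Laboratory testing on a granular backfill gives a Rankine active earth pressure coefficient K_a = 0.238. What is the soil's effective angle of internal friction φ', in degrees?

K_a = tan²(45° − φ/2) ⇒ 45° − φ/2 = arctan(√0.238) = 26.01°.
φ = 2(45° − 26.01°) = 37.99°.

38.0°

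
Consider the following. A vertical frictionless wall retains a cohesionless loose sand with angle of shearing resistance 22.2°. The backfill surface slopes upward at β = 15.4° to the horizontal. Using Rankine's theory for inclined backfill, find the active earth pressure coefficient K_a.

K_a = cos β · (cos β − √(cos²β − cos²φ)) / (cos β + √(cos²β − cos²φ)).
cos β = 0.9641, cos φ = 0.9259, √(cos²β − cos²φ) = 0.2688.
K_a = 0.9641 × (0.9641 − 0.2688)/(0.9641 + 0.2688) = 0.5437.

0.544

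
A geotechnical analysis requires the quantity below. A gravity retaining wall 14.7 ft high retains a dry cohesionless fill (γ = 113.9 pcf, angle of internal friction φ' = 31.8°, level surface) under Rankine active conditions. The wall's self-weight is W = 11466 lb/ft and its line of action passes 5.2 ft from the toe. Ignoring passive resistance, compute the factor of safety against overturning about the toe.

3.19

K_a = tan²(45° − 31.8°/2) = 0.3098.
P_a = ½K_aγH² = 0.5×0.3098×113.9×14.7² = 3812 lb/ft, acting at H/3 = 4.900 ft above the base.
Overturning moment M_o = P_a × H/3 = 3812 × 4.900 = 18680.
Resisting moment M_r = W × 5.2 = 11466 × 5.2 = 59620.
FS_overturning = M_r/M_o = 59620/18680 = 3.192.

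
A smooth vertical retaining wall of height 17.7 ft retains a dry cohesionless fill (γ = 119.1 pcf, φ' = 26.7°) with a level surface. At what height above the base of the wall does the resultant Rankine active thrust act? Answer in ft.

K_a = 0.3800.
The pressure distribution is triangular, so the resultant acts at H/3 above the base = 17.7/3 = 5.900 ft.

5.90 ft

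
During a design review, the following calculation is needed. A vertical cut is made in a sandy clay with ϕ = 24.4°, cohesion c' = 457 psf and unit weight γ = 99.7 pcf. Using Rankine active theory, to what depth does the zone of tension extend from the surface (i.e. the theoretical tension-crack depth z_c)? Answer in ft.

14.2 ft

K_a = tan²(45° − 24.4°/2) = 0.4153; √K_a = 0.6445.
The active pressure is zero where K_a γ z = 2c√K_a, so z_c = 2c/(γ√K_a) = 2×457/(99.7×0.6445) = 14.23 ft.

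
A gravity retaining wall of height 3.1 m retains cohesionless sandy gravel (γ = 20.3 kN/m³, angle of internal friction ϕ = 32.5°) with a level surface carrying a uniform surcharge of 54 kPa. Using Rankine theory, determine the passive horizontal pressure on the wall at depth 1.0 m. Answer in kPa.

247 kPa

K_p = (1 + sin φ)/(1 − sin φ) = 3.322.
σ_v = γz + q = 20.3 × 1.0 + 54 = 74.30 kPa.
σ_h = K_p σ_v = 3.322 × 74.30 = 246.9 kPa.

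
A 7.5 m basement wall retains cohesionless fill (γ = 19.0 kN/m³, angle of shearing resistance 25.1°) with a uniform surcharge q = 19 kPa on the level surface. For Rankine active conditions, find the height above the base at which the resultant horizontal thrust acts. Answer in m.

K_a = 0.4043.
Triangular part P₁ = ½K_aγH² = 216.0 at H/3 = 2.500 m; rectangular part P₂ = K_a q H = 57.61 at H/2 = 3.750 m.
ȳ = (P₁·2.500 + P₂·3.750)/(P₁+P₂) = 2.763 m.

2.76 m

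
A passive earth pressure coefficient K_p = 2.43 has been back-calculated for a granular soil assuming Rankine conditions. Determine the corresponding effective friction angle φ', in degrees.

24.6°

K_p = (1+sin φ)/(1−sin φ) ⇒ sin φ = (K_p − 1)/(K_p + 1) = 0.4169.
φ = arcsin(0.4169) = 24.64°.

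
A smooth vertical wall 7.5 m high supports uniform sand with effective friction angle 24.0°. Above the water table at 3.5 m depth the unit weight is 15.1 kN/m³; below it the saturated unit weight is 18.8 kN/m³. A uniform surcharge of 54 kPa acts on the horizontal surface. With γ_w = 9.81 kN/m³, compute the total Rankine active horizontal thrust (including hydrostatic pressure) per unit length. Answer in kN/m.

408 kN/m

K_a = tan²(45° − φ/2) = 0.4217.
γ' = 18.8 − 9.81 = 8.990 kN/m³. h₂ = H − d_w = 4.0 m.
σ'_h: at surface K_a·q = 22.77; at WT K_a(q+γd_w) = 45.06; at base K_a(q+γd_w+γ'h₂) = 60.23 kPa.
P₁ = ½(22.77+45.06)×3.5 = 118.7; P₂ = ½(45.06+60.23)×4.0 = 210.6; P_w = ½γ_w h₂² = 78.48.
Total = 118.7+210.6+78.48 = 407.8 kN/m.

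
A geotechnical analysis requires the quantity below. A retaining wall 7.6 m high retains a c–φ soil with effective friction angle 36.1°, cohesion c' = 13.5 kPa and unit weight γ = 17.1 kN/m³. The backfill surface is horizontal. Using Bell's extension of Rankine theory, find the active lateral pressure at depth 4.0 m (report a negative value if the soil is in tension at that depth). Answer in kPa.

3.95 kPa

K_a = (1 − sin φ)/(1 + sin φ) = 0.2585.
σ_a = K_a γ z − 2c√K_a = 0.2585×17.1×4.0 − 2×13.5×0.5084 = 3.954 kPa.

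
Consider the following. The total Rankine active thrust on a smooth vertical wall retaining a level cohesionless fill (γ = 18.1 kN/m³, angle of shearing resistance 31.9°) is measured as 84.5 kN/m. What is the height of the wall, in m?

5.50 m

K_a = 0.3085. P_a = ½ K_a γ H² ⇒ H = √(2P_a/(K_a γ)).
H = √(2×84.5/(0.3085×18.1)) = 5.501 m.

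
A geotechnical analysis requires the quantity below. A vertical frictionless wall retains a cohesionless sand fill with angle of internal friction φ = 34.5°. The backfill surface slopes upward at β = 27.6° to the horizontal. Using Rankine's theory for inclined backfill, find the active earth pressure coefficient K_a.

0.410

K_a = cos β · (cos β − √(cos²β − cos²φ)) / (cos β + √(cos²β − cos²φ)).
cos β = 0.8862, cos φ = 0.8241, √(cos²β − cos²φ) = 0.3258.
K_a = 0.8862 × (0.8862 − 0.3258)/(0.8862 + 0.3258) = 0.4097.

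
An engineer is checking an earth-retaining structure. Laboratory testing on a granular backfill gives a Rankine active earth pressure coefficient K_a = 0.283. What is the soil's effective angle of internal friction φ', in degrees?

K_a = tan²(45° − φ/2) ⇒ 45° − φ/2 = arctan(√0.283) = 28.01°.
φ = 2(45° − 28.01°) = 33.98°.

34.0°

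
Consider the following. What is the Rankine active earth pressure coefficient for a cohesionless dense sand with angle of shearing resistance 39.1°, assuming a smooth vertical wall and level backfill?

0.226

K_a = (1 − sin φ)/(1 + sin φ) = (1 − sin 39.1°)/(1 + sin 39.1°) = 0.2265.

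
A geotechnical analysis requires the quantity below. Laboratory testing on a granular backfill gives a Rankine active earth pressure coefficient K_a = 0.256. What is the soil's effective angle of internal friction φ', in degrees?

36.3°

K_a = tan²(45° − φ/2) ⇒ 45° − φ/2 = arctan(√0.256) = 26.84°.
φ = 2(45° − 26.84°) = 36.32°.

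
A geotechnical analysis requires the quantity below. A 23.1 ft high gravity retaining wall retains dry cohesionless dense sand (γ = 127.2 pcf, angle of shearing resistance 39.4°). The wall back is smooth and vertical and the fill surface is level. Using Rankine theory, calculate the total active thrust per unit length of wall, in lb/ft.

K_a = tan²(45° − φ/2) = 0.2234.
P_a = ½ K_a γ H² = 0.5 × 0.2234 × 127.2 × 23.1² = 7583 lb/ft.

7580 lb/ft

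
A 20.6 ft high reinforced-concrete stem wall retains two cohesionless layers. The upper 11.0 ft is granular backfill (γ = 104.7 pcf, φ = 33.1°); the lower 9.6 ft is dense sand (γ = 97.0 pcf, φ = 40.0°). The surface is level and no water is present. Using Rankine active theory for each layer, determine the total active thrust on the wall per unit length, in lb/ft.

5240 lb/ft

K_a1 = tan²(45°−33.1°/2) = 0.2936; K_a2 = tan²(45°−40.0°/2) = 0.2174.
Layer 1: σ at base = K_a1 γ₁ h₁ = 338.1 psf; P₁ = ½×338.1×11.0 = 1860.
Layer 2: σ_v at top = γ₁h₁ = 1152; σ_h top = K_a2×1152 = 250.4; σ_h base = K_a2×(1152+97.0×9.6) = 452.9.
P₂ = ½(250.4+452.9)×9.6 = 3376. Total P_a = 1860+3376 = 5236 lb/ft.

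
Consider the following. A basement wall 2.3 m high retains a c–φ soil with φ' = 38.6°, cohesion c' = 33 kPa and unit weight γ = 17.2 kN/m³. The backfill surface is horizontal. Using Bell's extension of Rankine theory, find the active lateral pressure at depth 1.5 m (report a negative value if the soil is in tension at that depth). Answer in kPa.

-25.8 kPa

K_a = (1 − sin φ)/(1 + sin φ) = 0.2316.
σ_a = K_a γ z − 2c√K_a = 0.2316×17.2×1.5 − 2×33×0.4813 = -25.79 kPa.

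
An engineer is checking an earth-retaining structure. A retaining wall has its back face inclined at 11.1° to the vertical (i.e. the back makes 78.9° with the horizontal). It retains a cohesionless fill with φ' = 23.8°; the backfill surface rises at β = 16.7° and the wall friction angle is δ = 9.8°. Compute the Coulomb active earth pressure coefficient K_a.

0.655

K_a = sin²(α+φ) / [sin²α · sin(α−δ) · (1 + √{sin(φ+δ)sin(φ−β) / (sin(α−δ)sin(α+β))})²].
With α = 78.9°, φ = 23.8°, δ = 9.8°, β = 16.7°: K_a = 0.6546.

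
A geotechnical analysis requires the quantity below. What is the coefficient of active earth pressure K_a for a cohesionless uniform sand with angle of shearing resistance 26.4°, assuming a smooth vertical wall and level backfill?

0.384

K_a = (1 − sin φ)/(1 + sin φ) = (1 − sin 26.4°)/(1 + sin 26.4°) = 0.3844.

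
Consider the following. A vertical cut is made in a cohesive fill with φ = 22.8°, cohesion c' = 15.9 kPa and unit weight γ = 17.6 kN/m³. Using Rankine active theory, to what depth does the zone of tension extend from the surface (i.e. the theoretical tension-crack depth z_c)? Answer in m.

K_a = tan²(45° − 22.8°/2) = 0.4414; √K_a = 0.6644.
The active pressure is zero where K_a γ z = 2c√K_a, so z_c = 2c/(γ√K_a) = 2×15.9/(17.6×0.6644) = 2.719 m.

2.72 m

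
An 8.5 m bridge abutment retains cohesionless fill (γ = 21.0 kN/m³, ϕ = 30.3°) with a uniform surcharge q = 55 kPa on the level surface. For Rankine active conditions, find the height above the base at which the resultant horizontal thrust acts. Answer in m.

K_a = 0.3293.
Triangular part P₁ = ½K_aγH² = 249.8 at H/3 = 2.833 m; rectangular part P₂ = K_a q H = 154.0 at H/2 = 4.250 m.
ȳ = (P₁·2.833 + P₂·4.250)/(P₁+P₂) = 3.373 m.

3.37 m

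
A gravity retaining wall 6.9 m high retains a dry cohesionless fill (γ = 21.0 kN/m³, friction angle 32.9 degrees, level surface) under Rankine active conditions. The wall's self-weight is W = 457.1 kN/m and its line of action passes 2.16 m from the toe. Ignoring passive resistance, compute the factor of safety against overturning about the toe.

K_a = tan²(45° − 32.9°/2) = 0.2960.
P_a = ½K_aγH² = 0.5×0.2960×21.0×6.9² = 148.0 kN/m, acting at H/3 = 2.300 m above the base.
Overturning moment M_o = P_a × H/3 = 148.0 × 2.300 = 340.4.
Resisting moment M_r = W × 2.16 = 457.1 × 2.16 = 987.3.
FS_overturning = M_r/M_o = 987.3/340.4 = 2.901.

2.90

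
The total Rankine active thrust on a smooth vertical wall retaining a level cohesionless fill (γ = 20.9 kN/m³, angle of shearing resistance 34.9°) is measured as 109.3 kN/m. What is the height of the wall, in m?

6.20 m

K_a = 0.2721. P_a = ½ K_a γ H² ⇒ H = √(2P_a/(K_a γ)).
H = √(2×109.3/(0.2721×20.9)) = 6.199 m.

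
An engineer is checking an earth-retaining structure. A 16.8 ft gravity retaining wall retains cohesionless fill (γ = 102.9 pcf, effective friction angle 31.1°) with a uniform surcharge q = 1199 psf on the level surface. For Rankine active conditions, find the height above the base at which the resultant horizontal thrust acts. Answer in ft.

K_a = 0.3188.
Triangular part P₁ = ½K_aγH² = 4629 at H/3 = 5.600 ft; rectangular part P₂ = K_a q H = 6422 at H/2 = 8.400 ft.
ȳ = (P₁·5.600 + P₂·8.400)/(P₁+P₂) = 7.227 ft.

7.23 ft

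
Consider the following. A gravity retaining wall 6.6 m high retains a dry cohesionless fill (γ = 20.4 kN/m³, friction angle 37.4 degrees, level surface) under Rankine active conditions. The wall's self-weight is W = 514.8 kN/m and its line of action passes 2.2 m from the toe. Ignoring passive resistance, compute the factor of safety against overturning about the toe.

4.74

K_a = tan²(45° − 37.4°/2) = 0.2443.
P_a = ½K_aγH² = 0.5×0.2443×20.4×6.6² = 108.5 kN/m, acting at H/3 = 2.200 m above the base.
Overturning moment M_o = P_a × H/3 = 108.5 × 2.200 = 238.8.
Resisting moment M_r = W × 2.2 = 514.8 × 2.2 = 1133.
FS_overturning = M_r/M_o = 1133/238.8 = 4.743.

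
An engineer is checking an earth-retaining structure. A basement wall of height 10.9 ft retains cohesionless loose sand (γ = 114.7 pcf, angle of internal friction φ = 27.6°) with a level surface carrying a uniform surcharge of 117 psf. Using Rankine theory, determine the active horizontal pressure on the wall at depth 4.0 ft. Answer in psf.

K_a = (1 − sin φ)/(1 + sin φ) = 0.3668.
σ_v = γz + q = 114.7 × 4.0 + 117 = 575.8 psf.
σ_h = K_a σ_v = 0.3668 × 575.8 = 211.2 psf.

211 psf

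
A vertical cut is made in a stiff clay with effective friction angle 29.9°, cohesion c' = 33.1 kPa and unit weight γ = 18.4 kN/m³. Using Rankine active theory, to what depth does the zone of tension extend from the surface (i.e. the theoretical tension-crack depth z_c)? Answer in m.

K_a = tan²(45° − 29.9°/2) = 0.3347; √K_a = 0.5785.
The active pressure is zero where K_a γ z = 2c√K_a, so z_c = 2c/(γ√K_a) = 2×33.1/(18.4×0.5785) = 6.219 m.

6.22 m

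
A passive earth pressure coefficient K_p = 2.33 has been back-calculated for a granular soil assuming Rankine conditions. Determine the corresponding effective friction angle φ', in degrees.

K_p = (1+sin φ)/(1−sin φ) ⇒ sin φ = (K_p − 1)/(K_p + 1) = 0.3994.
φ = arcsin(0.3994) = 23.54°.

23.5°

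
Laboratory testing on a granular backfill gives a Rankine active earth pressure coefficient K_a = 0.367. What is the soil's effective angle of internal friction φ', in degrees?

27.6°

K_a = tan²(45° − φ/2) ⇒ 45° − φ/2 = arctan(√0.367) = 31.21°.
φ = 2(45° − 31.21°) = 27.58°.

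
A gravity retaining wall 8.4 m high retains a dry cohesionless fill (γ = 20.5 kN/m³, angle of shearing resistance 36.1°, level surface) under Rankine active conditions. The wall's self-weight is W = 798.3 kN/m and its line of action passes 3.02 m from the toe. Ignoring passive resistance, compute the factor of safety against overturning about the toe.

4.61

K_a = tan²(45° − 36.1°/2) = 0.2585.
P_a = ½K_aγH² = 0.5×0.2585×20.5×8.4² = 187.0 kN/m, acting at H/3 = 2.800 m above the base.
Overturning moment M_o = P_a × H/3 = 187.0 × 2.800 = 523.5.
Resisting moment M_r = W × 3.02 = 798.3 × 3.02 = 2411.
FS_overturning = M_r/M_o = 2411/523.5 = 4.605.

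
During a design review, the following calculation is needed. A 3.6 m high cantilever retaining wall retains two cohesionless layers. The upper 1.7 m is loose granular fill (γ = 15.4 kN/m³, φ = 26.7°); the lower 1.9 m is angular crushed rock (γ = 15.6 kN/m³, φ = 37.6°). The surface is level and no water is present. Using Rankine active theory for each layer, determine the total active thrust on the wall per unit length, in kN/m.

27.3 kN/m

K_a1 = tan²(45°−26.7°/2) = 0.3800; K_a2 = tan²(45°−37.6°/2) = 0.2421.
Layer 1: σ at base = K_a1 γ₁ h₁ = 9.947 kPa; P₁ = ½×9.947×1.7 = 8.455.
Layer 2: σ_v at top = γ₁h₁ = 26.18; σ_h top = K_a2×26.18 = 6.339; σ_h base = K_a2×(26.18+15.6×1.9) = 13.52.
P₂ = ½(6.339+13.52)×1.9 = 18.86. Total P_a = 8.455+18.86 = 27.32 kN/m.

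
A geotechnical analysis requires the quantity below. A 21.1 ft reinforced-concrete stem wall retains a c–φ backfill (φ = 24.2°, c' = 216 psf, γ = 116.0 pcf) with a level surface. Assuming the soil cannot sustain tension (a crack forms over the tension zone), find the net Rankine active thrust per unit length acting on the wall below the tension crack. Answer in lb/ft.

5710 lb/ft

K_a = 0.4185; √K_a = 0.6469.
Tension-crack depth z_c = 2c/(γ√K_a) = 2×216/(116.0×0.6469) = 5.757 ft.
σ_a at base = K_a γ H − 2c√K_a = 0.4185×116.0×21.1 − 2×216×0.6469 = 744.9 psf.
P_a = ½ × 744.9 × (H − z_c) = 0.5×744.9×15.34 = 5715 lb/ft.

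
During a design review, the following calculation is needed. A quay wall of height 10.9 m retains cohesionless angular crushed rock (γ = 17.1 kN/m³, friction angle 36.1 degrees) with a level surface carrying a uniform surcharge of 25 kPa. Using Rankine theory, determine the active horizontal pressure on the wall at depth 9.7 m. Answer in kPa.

K_a = (1 − sin φ)/(1 + sin φ) = 0.2585.
σ_v = γz + q = 17.1 × 9.7 + 25 = 190.9 kPa.
σ_h = K_a σ_v = 0.2585 × 190.9 = 49.34 kPa.

49.3 kPa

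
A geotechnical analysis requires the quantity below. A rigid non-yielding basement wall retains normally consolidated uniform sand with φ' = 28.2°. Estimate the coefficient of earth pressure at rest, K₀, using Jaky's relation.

0.527

K₀ = 1 − sin φ' = 1 − sin 28.2° = 0.5274.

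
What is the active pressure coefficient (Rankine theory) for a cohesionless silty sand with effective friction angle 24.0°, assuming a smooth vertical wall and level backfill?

0.422

K_a = (1 − sin φ)/(1 + sin φ) = (1 − sin 24.0°)/(1 + sin 24.0°) = 0.4217.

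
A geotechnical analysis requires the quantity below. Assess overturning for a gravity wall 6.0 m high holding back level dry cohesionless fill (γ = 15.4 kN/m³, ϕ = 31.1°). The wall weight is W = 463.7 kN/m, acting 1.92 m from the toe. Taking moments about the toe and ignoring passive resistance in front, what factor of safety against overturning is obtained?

K_a = tan²(45° − 31.1°/2) = 0.3188.
P_a = ½K_aγH² = 0.5×0.3188×15.4×6.0² = 88.37 kN/m, acting at H/3 = 2.000 m above the base.
Overturning moment M_o = P_a × H/3 = 88.37 × 2.000 = 176.7.
Resisting moment M_r = W × 1.92 = 463.7 × 1.92 = 890.3.
FS_overturning = M_r/M_o = 890.3/176.7 = 5.037.

5.04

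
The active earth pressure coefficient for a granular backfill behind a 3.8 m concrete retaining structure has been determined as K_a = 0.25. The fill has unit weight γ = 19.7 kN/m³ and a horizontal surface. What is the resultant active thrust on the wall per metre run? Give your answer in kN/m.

P = ½ K_a γ H² = 0.5 × 0.25 × 19.7 × 3.8² = 35.56 kN/m.

35.6 kN/m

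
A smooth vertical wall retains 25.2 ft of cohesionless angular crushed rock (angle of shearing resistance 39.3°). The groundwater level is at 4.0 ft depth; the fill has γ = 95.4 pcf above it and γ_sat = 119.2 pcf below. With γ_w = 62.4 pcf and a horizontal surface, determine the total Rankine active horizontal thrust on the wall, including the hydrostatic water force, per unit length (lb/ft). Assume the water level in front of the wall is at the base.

K_a = tan²(45° − φ/2) = 0.2245.
γ' = 119.2 − 62.4 = 56.80 pcf. Depth below WT = 21.2 ft.
σ'_h at WT = K_a γ d_w = 85.65 psf; at base = 85.65 + K_a γ' × 21.2 = 355.9 psf.
P₁ (0–4.0 ft) = ½×85.65×4.0 = 171.3. P₂ (4.0–25.2 ft) = ½(85.65+355.9)×21.2 = 4681.
P_w = ½ γ_w h₂² = 0.5×62.4×21.2² = 14020. Total = 171.3+4681+14020 = 18870 lb/ft.

18900 lb/ft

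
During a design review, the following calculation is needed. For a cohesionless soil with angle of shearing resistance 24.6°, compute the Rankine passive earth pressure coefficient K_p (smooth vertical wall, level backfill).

2.43

K_p = (1 + sin φ)/(1 − sin φ) = tan²(45° + 24.6°/2) = 2.426.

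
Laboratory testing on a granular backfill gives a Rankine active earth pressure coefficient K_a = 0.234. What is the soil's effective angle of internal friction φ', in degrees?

38.4°

K_a = tan²(45° − φ/2) ⇒ 45° − φ/2 = arctan(√0.234) = 25.81°.
φ = 2(45° − 25.81°) = 38.37°.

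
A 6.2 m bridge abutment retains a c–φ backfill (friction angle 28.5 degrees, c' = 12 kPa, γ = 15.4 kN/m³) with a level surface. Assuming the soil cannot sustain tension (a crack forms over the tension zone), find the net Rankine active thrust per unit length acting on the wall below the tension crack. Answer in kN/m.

34.9 kN/m

K_a = 0.3540; √K_a = 0.5949.
Tension-crack depth z_c = 2c/(γ√K_a) = 2×12/(15.4×0.5949) = 2.620 m.
σ_a at base = K_a γ H − 2c√K_a = 0.3540×15.4×6.2 − 2×12×0.5949 = 19.52 kPa.
P_a = ½ × 19.52 × (H − z_c) = 0.5×19.52×3.580 = 34.94 kN/m.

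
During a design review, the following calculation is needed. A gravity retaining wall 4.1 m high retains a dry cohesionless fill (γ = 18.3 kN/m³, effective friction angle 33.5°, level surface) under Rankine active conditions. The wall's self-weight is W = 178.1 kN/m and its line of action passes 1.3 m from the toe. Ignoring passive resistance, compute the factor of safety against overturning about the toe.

3.81

K_a = tan²(45° − 33.5°/2) = 0.2887.
P_a = ½K_aγH² = 0.5×0.2887×18.3×4.1² = 44.41 kN/m, acting at H/3 = 1.367 m above the base.
Overturning moment M_o = P_a × H/3 = 44.41 × 1.367 = 60.69.
Resisting moment M_r = W × 1.3 = 178.1 × 1.3 = 231.5.
FS_overturning = M_r/M_o = 231.5/60.69 = 3.815.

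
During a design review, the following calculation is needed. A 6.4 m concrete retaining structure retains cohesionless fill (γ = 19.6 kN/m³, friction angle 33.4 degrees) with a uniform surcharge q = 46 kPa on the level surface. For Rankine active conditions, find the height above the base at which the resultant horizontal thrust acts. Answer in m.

2.58 m

K_a = 0.2899.
Triangular part P₁ = ½K_aγH² = 116.4 at H/3 = 2.133 m; rectangular part P₂ = K_a q H = 85.35 at H/2 = 3.200 m.
ȳ = (P₁·2.133 + P₂·3.200)/(P₁+P₂) = 2.585 m.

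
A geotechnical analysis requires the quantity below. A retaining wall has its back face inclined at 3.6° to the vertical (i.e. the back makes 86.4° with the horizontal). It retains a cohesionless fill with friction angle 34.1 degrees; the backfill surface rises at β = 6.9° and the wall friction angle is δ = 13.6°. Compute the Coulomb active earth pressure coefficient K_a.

0.307

K_a = sin²(α+φ) / [sin²α · sin(α−δ) · (1 + √{sin(φ+δ)sin(φ−β) / (sin(α−δ)sin(α+β))})²].
With α = 86.4°, φ = 34.1°, δ = 13.6°, β = 6.9°: K_a = 0.3065.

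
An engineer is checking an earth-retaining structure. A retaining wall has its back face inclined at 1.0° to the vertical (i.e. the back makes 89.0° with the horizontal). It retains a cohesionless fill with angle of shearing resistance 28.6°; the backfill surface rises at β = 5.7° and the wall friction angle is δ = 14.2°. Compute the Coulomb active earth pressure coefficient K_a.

0.350

K_a = sin²(α+φ) / [sin²α · sin(α−δ) · (1 + √{sin(φ+δ)sin(φ−β) / (sin(α−δ)sin(α+β))})²].
With α = 89.0°, φ = 28.6°, δ = 14.2°, β = 5.7°: K_a = 0.3504.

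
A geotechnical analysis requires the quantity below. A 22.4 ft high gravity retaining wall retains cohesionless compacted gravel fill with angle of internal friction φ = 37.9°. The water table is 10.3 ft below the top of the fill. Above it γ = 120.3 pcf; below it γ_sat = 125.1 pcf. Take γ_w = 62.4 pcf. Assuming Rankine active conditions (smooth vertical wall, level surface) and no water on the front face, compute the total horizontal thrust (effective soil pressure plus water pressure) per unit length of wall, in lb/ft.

K_a = tan²(45° − φ/2) = 0.2389.
γ' = 125.1 − 62.4 = 62.70 pcf. Depth below WT = 12.1 ft.
σ'_h at WT = K_a γ d_w = 296.1 psf; at base = 296.1 + K_a γ' × 12.1 = 477.3 psf.
P₁ (0–10.3 ft) = ½×296.1×10.3 = 1525. P₂ (10.3–22.4 ft) = ½(296.1+477.3)×12.1 = 4679.
P_w = ½ γ_w h₂² = 0.5×62.4×12.1² = 4568. Total = 1525+4679+4568 = 10770 lb/ft.

10800 lb/ft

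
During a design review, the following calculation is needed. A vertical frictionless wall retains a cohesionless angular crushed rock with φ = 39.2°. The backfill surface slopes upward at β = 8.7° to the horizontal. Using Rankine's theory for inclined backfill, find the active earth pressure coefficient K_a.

K_a = cos β · (cos β − √(cos²β − cos²φ)) / (cos β + √(cos²β − cos²φ)).
cos β = 0.9885, cos φ = 0.7749, √(cos²β − cos²φ) = 0.6137.
K_a = 0.9885 × (0.9885 − 0.6137)/(0.9885 + 0.6137) = 0.2313.

0.231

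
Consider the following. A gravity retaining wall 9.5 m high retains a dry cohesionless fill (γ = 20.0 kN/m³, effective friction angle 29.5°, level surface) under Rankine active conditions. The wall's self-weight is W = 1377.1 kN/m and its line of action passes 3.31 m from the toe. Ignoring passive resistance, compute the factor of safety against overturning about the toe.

K_a = tan²(45° − 29.5°/2) = 0.3401.
P_a = ½K_aγH² = 0.5×0.3401×20.0×9.5² = 306.9 kN/m, acting at H/3 = 3.167 m above the base.
Overturning moment M_o = P_a × H/3 = 306.9 × 3.167 = 972.0.
Resisting moment M_r = W × 3.31 = 1377.1 × 3.31 = 4558.
FS_overturning = M_r/M_o = 4558/972.0 = 4.690.

4.69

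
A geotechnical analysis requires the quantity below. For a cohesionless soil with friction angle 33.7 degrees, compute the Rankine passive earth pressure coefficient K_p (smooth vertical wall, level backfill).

3.49

K_p = (1 + sin φ)/(1 − sin φ) = tan²(45° + 33.7°/2) = 3.493.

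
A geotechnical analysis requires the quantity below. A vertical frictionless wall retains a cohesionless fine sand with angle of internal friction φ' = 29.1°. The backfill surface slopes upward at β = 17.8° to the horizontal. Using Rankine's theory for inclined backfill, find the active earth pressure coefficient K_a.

K_a = cos β · (cos β − √(cos²β − cos²φ)) / (cos β + √(cos²β − cos²φ)).
cos β = 0.9521, cos φ = 0.8738, √(cos²β − cos²φ) = 0.3782.
K_a = 0.9521 × (0.9521 − 0.3782)/(0.9521 + 0.3782) = 0.4107.

0.411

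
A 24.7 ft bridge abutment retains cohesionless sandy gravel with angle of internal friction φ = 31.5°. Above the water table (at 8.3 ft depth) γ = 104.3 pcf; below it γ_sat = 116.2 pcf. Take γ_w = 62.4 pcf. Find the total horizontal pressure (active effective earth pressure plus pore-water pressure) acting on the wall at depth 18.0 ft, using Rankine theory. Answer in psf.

1040 psf

K_a = (1 − sin φ)/(1 + sin φ) = 0.3136.
γ' = 116.2 − 62.4 = 53.80 pcf.
Effective vertical stress at 18.0 ft: σ'_v = 104.3×8.3 + 53.80×9.70 = 1388 psf.
σ'_h = K_a σ'_v = 0.3136 × 1388 = 435.2 psf; u = γ_w × 9.70 = 605.3 psf.
Total σ_h = 435.2 + 605.3 = 1040 psf.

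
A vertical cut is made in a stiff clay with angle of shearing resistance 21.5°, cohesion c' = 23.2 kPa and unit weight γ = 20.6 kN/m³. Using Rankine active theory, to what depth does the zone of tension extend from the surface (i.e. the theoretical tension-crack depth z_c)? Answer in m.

K_a = tan²(45° − 21.5°/2) = 0.4636; √K_a = 0.6809.
The active pressure is zero where K_a γ z = 2c√K_a, so z_c = 2c/(γ√K_a) = 2×23.2/(20.6×0.6809) = 3.308 m.

3.31 m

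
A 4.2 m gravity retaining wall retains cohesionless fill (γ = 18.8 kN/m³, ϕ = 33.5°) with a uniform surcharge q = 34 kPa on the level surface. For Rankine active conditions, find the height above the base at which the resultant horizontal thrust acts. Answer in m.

1.72 m

K_a = 0.2887.
Triangular part P₁ = ½K_aγH² = 47.87 at H/3 = 1.400 m; rectangular part P₂ = K_a q H = 41.23 at H/2 = 2.100 m.
ȳ = (P₁·1.400 + P₂·2.100)/(P₁+P₂) = 1.724 m.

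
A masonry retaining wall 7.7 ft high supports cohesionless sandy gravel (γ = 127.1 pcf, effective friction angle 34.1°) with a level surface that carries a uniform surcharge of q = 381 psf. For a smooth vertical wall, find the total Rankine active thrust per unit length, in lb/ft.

K_a = tan²(45° − φ/2) = 0.2815.
Soil triangle: ½ K_a γ H² = 0.5×0.2815×127.1×7.7² = 1061 lb/ft.
Surcharge rectangle: K_a q H = 0.2815×381×7.7 = 825.9 lb/ft.
Total = 1061 + 825.9 = 1887 lb/ft.

1890 lb/ft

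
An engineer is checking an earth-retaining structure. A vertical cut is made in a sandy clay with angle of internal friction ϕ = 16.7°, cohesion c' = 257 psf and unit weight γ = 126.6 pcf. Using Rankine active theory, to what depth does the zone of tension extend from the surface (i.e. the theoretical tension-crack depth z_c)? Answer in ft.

K_a = tan²(45° − 16.7°/2) = 0.5536; √K_a = 0.7440.
The active pressure is zero where K_a γ z = 2c√K_a, so z_c = 2c/(γ√K_a) = 2×257/(126.6×0.7440) = 5.457 ft.

5.46 ft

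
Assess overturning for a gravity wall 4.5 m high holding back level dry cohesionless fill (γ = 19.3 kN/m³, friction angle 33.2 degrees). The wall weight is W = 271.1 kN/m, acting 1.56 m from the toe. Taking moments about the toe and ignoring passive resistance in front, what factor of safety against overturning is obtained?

4.94

K_a = tan²(45° − 33.2°/2) = 0.2924.
P_a = ½K_aγH² = 0.5×0.2924×19.3×4.5² = 57.13 kN/m, acting at H/3 = 1.500 m above the base.
Overturning moment M_o = P_a × H/3 = 57.13 × 1.500 = 85.69.
Resisting moment M_r = W × 1.56 = 271.1 × 1.56 = 422.9.
FS_overturning = M_r/M_o = 422.9/85.69 = 4.935.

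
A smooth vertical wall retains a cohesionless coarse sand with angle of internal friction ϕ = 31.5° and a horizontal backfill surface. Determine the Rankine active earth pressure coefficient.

K_a = tan²(45° − φ/2) = tan²(29.25°) = 0.3136.

0.314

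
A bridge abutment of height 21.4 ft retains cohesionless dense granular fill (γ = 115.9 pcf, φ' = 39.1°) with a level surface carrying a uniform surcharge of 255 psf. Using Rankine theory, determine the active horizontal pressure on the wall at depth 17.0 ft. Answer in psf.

504 psf

K_a = (1 − sin φ)/(1 + sin φ) = 0.2265.
σ_v = γz + q = 115.9 × 17.0 + 255 = 2225 psf.
σ_h = K_a σ_v = 0.2265 × 2225 = 504.0 psf.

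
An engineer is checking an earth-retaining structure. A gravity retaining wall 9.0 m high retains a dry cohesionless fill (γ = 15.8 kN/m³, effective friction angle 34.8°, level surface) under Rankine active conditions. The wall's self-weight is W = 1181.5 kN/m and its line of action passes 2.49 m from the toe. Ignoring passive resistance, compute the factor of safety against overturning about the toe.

5.61

K_a = tan²(45° − 34.8°/2) = 0.2733.
P_a = ½K_aγH² = 0.5×0.2733×15.8×9.0² = 174.9 kN/m, acting at H/3 = 3.000 m above the base.
Overturning moment M_o = P_a × H/3 = 174.9 × 3.000 = 524.7.
Resisting moment M_r = W × 2.49 = 1181.5 × 2.49 = 2942.
FS_overturning = M_r/M_o = 2942/524.7 = 5.607.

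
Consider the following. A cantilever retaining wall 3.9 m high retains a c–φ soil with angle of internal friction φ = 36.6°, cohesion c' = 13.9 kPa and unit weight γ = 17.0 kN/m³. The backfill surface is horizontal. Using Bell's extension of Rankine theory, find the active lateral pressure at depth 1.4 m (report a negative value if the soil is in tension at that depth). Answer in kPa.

K_a = (1 − sin φ)/(1 + sin φ) = 0.2530.
σ_a = K_a γ z − 2c√K_a = 0.2530×17.0×1.4 − 2×13.9×0.5029 = -7.962 kPa.

-7.96 kPa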